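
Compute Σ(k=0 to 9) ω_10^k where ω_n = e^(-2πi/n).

Sum of all nth roots of unity equals 0 for n > 1 (geometric series with r ≠ 1).

0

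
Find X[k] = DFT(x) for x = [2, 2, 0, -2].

X[k] = Σ(n=0 to 3) x[n] · ω_4^(nk)
where ω_4 = e^(-2πi/4)

Computing each X[k]:
X[0] = 2
X[1] = 2-4i
X[2] = 2
X[3] = 2+4i

X = [2, 2-4i, 2, 2+4i]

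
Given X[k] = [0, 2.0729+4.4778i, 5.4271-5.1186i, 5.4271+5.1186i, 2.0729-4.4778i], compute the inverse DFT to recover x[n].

x[n] = (1/5) Σ(k=0 to 4) X[k] · e^(2πikn/5)

Computing each x[n]:
x[0] = 3
x[1] = -2
x[2] = -3
x[3] = 3
x[4] = -1

x = [3, -2, -3, 3, -1]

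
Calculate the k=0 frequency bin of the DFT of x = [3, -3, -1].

X[0] = Σ(n=0 to 2) x[n] · ω_3^0 = Σ x[n]
= (3) + (-3) + (-1)

X[0] = -1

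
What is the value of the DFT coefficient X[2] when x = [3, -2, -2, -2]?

X[2] = Σ(n=0 to 3) x[n] · ω_4^(2n) where ω_4 = e^(-2πi/4)
= (3)·ω_4^0 + (-2)·ω_4^2 + (-2)·ω_4^4 + (-2)·ω_4^6

X[2] = 5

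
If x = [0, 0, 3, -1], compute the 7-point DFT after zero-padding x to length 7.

Original 4-point DFT: [2, -3-1i, 4, -3+1i]
Zero-padded 7-point DFT provides frequency interpolation.

DFT_7([x, 0, ...]) = [2, 0.2334-2.4909i, -3.3264+0.5198i, 2.0930+3.3204i, 2.0930-3.3204i, -3.3264-0.5198i, 0.2334+2.4909i]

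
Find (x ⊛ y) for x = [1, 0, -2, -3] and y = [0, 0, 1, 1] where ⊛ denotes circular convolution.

(x ⊛ y)[n] = Σ(m=0 to 3) x[m] · y[(n-m) mod 4]

Computing each output sample:
(x ⊛ y)[0] = -2
(x ⊛ y)[1] = -5
(x ⊛ y)[2] = -2
(x ⊛ y)[3] = 1

x ⊛ y = [-2, -5, -2, 1]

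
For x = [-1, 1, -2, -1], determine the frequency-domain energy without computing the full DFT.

Parseval: Σ|x[n]|² = (1/N)Σ|X[k]|², so Σ|X[k]|² = N·Σ|x[n]|² = 4·7.0000

Σ|X[k]|² = N·Σ|x[n]|² = 4·7.0000 = 28.0000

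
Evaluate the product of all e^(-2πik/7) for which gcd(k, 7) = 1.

The primitive 7th roots of unity are ω_7^k for k coprime to 7: k ∈ {1, 2, 3, 4, 5, 6}
Their product equals the constant term of the cyclotomic polynomial Φ_7(x) up to sign.
For n ≥ 3, the product of all primitive nth roots of unity is 1. (For n=1 it is 1; for n=2 it is -1.)

1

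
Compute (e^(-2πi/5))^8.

Since ω_5^5 = 1, powers reduce modulo 5.
8 mod 5 = 3
So ω_5^8 = ω_5^3 = e^(-2πi·3/5)

ω_5^8 = ω_5^3 = -0.8090+0.5878i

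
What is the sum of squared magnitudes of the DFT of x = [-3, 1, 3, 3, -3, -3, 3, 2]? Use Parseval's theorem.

Parseval: Σ|x[n]|² = (1/N)Σ|X[k]|², so Σ|X[k]|² = N·Σ|x[n]|² = 8·59.0000

Σ|X[k]|² = N·Σ|x[n]|² = 8·59.0000 = 472.0000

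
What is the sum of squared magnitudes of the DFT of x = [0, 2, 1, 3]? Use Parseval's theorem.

Parseval: Σ|x[n]|² = (1/N)Σ|X[k]|², so Σ|X[k]|² = N·Σ|x[n]|² = 4·14.0000

Σ|X[k]|² = N·Σ|x[n]|² = 4·14.0000 = 56.0000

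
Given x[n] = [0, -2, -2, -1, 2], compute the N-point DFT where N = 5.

X[k] = Σ(n=0 to 4) x[n] · ω_5^(nk)
where ω_5 = e^(-2πi/5)

Computing each X[k]:
X[0] = -3
X[1] = 2.4271+4.3920i
X[2] = -0.9271+1.4001i
X[3] = -0.9271-1.4001i
X[4] = 2.4271-4.3920i

X = [-3, 2.4271+4.3920i, -0.9271+1.4001i, -0.9271-1.4001i, 2.4271-4.3920i]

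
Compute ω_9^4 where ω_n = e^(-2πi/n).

ω_9^4 = e^(-2πi·4/9)
= cos(-2π·4/9) + i·sin(-2π·4/9)
= cos(-8π/9) + i·sin(-8π/9)

ω_9^4 = cos(-8π/9) + i·sin(-8π/9) = -0.9397-0.3420i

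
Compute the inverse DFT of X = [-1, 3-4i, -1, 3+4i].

x[n] = (1/4) Σ(k=0 to 3) X[k] · e^(2πikn/4)

Computing each x[n]:
x[0] = 1
x[1] = 2
x[2] = -2
x[3] = -2

x = [1, 2, -2, -2]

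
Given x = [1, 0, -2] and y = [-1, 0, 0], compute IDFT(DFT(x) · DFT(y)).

(x ⊛ y)[n] = Σ(m=0 to 2) x[m] · y[(n-m) mod 3]

Computing each output sample:
(x ⊛ y)[0] = -1
(x ⊛ y)[1] = 0
(x ⊛ y)[2] = 2

x ⊛ y = [-1, 0, 2]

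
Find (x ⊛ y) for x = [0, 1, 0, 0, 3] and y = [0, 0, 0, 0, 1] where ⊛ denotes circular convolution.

(x ⊛ y)[n] = Σ(m=0 to 4) x[m] · y[(n-m) mod 5]

Computing each output sample:
(x ⊛ y)[0] = 1
(x ⊛ y)[1] = 0
(x ⊛ y)[2] = 0
(x ⊛ y)[3] = 3
(x ⊛ y)[4] = 0

x ⊛ y = [1, 0, 0, 3, 0]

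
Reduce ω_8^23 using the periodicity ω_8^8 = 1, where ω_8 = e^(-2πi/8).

Since ω_8^8 = 1, powers reduce modulo 8.
23 mod 8 = 7
So ω_8^23 = ω_8^7 = e^(-2πi·7/8)

ω_8^23 = ω_8^7 = 0.7071+0.7071i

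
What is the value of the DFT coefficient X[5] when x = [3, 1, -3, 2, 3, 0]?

X[5] = Σ(n=0 to 5) x[n] · ω_6^(5n) where ω_6 = e^(-2πi/6)
= (3)·ω_6^0 + (1)·ω_6^5 + (-3)·ω_6^10 + (2)·ω_6^15 + (3)·ω_6^20 + (0)·ω_6^25

X[5] = 1.5000-4.3301i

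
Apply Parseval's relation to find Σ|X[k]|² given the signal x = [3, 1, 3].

Parseval: Σ|x[n]|² = (1/N)Σ|X[k]|², so Σ|X[k]|² = N·Σ|x[n]|² = 3·19.0000

Σ|X[k]|² = N·Σ|x[n]|² = 3·19.0000 = 57.0000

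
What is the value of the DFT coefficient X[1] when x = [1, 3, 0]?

X[1] = Σ(n=0 to 2) x[n] · ω_3^(1n) where ω_3 = e^(-2πi/3)
= (1)·ω_3^0 + (3)·ω_3^1 + (0)·ω_3^2

X[1] = -0.5000-2.5981i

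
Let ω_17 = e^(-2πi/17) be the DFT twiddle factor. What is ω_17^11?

ω_17^11 = e^(-2πi·11/17)
= cos(-2π·11/17) + i·sin(-2π·11/17)
= cos(-22π/17) + i·sin(-22π/17)

ω_17^11 = cos(-22π/17) + i·sin(-22π/17) = -0.6026+0.7980i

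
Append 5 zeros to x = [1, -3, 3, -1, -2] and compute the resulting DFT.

Original 5-point DFT: [-2, -2.1631-1.4001i, 5.6631+4.3920i, 5.6631-4.3920i, -2.1631+1.4001i]
Zero-padded 10-point DFT provides frequency interpolation.

DFT_10([x, 0, ...]) = [-2, 1.4271+1.0368i, -2.1631-1.4001i, -1.9271+5.9309i, 5.6631+4.3920i, 6, 5.6631-4.3920i, -1.9271-5.9309i, -2.1631+1.4001i, 1.4271-1.0368i]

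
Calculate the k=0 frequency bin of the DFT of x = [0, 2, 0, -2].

X[0] = Σ(n=0 to 3) x[n] · ω_4^0 = Σ x[n]
= (0) + (2) + (0) + (-2)

X[0] = 0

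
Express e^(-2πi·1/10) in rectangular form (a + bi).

ω_10^1 = e^(-2πi·1/10)
= cos(-2π·1/10) + i·sin(-2π·1/10)
= cos(-2π/10) + i·sin(-2π/10)

ω_10^1 = cos(-2π/10) + i·sin(-2π/10) = 0.8090-0.5878i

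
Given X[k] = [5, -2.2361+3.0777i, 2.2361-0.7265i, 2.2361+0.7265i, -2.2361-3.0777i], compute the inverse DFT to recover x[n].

x[n] = (1/5) Σ(k=0 to 4) X[k] · e^(2πikn/5)

Computing each x[n]:
x[0] = 1
x[1] = -1
x[2] = 1
x[3] = 3
x[4] = 1

x = [1, -1, 1, 3, 1]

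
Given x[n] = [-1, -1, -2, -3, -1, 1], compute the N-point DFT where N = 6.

X[k] = Σ(n=0 to 5) x[n] · ω_6^(nk)
where ω_6 = e^(-2πi/6)

Computing each X[k]:
X[0] = -7
X[1] = 3.5000+2.5981i
X[2] = -2.5000+0.8660i
X[3] = -1
X[4] = -2.5000-0.8660i
X[5] = 3.5000-2.5981i

X = [-7, 3.5000+2.5981i, -2.5000+0.8660i, -1, -2.5000-0.8660i, 3.5000-2.5981i]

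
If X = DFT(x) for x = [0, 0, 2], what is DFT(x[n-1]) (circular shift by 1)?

Time shift by 1: X_shifted[k] = ω_3^(1k) · X[k]
Shifted x = [2, 0, 0]

DFT(x[n-1]) = [2, 2, 2]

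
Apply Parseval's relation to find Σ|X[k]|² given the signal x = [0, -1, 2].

Parseval: Σ|x[n]|² = (1/N)Σ|X[k]|², so Σ|X[k]|² = N·Σ|x[n]|² = 3·5.0000

Σ|X[k]|² = N·Σ|x[n]|² = 3·5.0000 = 15.0000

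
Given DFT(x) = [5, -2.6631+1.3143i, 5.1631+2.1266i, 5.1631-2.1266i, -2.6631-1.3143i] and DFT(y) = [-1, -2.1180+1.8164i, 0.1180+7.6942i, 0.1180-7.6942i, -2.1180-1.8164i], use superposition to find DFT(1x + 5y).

By linearity: DFT(1x + 5y) = 1·DFT(x) + 5·DFT(y)
= 1·[5, -2.6631+1.3143i, 5.1631+2.1266i, 5.1631-2.1266i, -2.6631-1.3143i] + 5·[-1, -2.1180+1.8164i, 0.1180+7.6942i, 0.1180-7.6942i, -2.1180-1.8164i]

Computing element-wise:
Z[0] = 1·(5) + 5·(-1) = 0
Z[1] = 1·(-2.6631+1.3143i) + 5·(-2.1180+1.8164i) = -13.2531+10.3963i
Z[2] = 1·(5.1631+2.1266i) + 5·(0.1180+7.6942i) = 5.7531+40.5976i
Z[3] = 1·(5.1631-2.1266i) + 5·(0.1180-7.6942i) = 5.7531-40.5976i
Z[4] = 1·(-2.6631-1.3143i) + 5·(-2.1180-1.8164i) = -13.2531-10.3963i

DFT(1x + 5y) = 1·X + 5·Y = [0, -13.2531+10.3963i, 5.7531+40.5976i, 5.7531-40.5976i, -13.2531-10.3963i]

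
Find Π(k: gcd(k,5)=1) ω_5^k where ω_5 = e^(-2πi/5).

The primitive 5th roots of unity are ω_5^k for k coprime to 5: k ∈ {1, 2, 3, 4}
Their product equals the constant term of the cyclotomic polynomial Φ_5(x) up to sign.
For n ≥ 3, the product of all primitive nth roots of unity is 1. (For n=1 it is 1; for n=2 it is -1.)

1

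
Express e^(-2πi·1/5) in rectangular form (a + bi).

ω_5^1 = e^(-2πi·1/5)
= cos(-2π·1/5) + i·sin(-2π·1/5)
= cos(-2π/5) + i·sin(-2π/5)

ω_5^1 = cos(-2π/5) + i·sin(-2π/5) = 0.3090-0.9511i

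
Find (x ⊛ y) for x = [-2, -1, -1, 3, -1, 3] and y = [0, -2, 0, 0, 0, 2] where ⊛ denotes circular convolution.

(x ⊛ y)[n] = Σ(m=0 to 5) x[m] · y[(n-m) mod 6]

Computing each output sample:
(x ⊛ y)[0] = -8
(x ⊛ y)[1] = 2
(x ⊛ y)[2] = 8
(x ⊛ y)[3] = 0
(x ⊛ y)[4] = 0
(x ⊛ y)[5] = -2

x ⊛ y = [-8, 2, 8, 0, 0, -2]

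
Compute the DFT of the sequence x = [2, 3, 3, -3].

X[k] = Σ(n=0 to 3) x[n] · ω_4^(nk)
where ω_4 = e^(-2πi/4)

Computing each X[k]:
X[0] = 5
X[1] = -1-6i
X[2] = 5
X[3] = -1+6i

X = [5, -1-6i, 5, -1+6i]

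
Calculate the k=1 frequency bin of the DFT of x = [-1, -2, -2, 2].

X[1] = Σ(n=0 to 3) x[n] · ω_4^(1n) where ω_4 = e^(-2πi/4)
= (-1)·ω_4^0 + (-2)·ω_4^1 + (-2)·ω_4^2 + (2)·ω_4^3

X[1] = 1+4i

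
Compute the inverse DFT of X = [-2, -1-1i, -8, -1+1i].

x[n] = (1/4) Σ(k=0 to 3) X[k] · e^(2πikn/4)

Computing each x[n]:
x[0] = -3
x[1] = 2
x[2] = -2
x[3] = 1

x = [-3, 2, -2, 1]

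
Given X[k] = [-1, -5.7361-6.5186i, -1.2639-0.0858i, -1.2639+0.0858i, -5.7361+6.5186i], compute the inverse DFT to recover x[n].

x[n] = (1/5) Σ(k=0 to 4) X[k] · e^(2πikn/5)

Computing each x[n]:
x[0] = -3
x[1] = 2
x[2] = 3
x[3] = 0
x[4] = -3

x = [-3, 2, 3, 0, -3]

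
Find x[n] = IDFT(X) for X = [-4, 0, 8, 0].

x[n] = (1/4) Σ(k=0 to 3) X[k] · e^(2πikn/4)

Computing each x[n]:
x[0] = 1
x[1] = -3
x[2] = 1
x[3] = -3

x = [1, -3, 1, -3]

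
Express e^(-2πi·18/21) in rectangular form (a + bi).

ω_21^18 = e^(-2πi·18/21)
= cos(-2π·18/21) + i·sin(-2π·18/21)
= cos(-36π/21) + i·sin(-36π/21)

ω_21^18 = cos(-36π/21) + i·sin(-36π/21) = 0.6235+0.7818i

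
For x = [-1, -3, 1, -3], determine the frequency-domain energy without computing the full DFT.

Parseval: Σ|x[n]|² = (1/N)Σ|X[k]|², so Σ|X[k]|² = N·Σ|x[n]|² = 4·20.0000

Σ|X[k]|² = N·Σ|x[n]|² = 4·20.0000 = 80.0000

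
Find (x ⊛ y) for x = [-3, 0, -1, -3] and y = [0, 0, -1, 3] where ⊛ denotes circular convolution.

(x ⊛ y)[n] = Σ(m=0 to 3) x[m] · y[(n-m) mod 4]

Computing each output sample:
(x ⊛ y)[0] = 1
(x ⊛ y)[1] = 0
(x ⊛ y)[2] = -6
(x ⊛ y)[3] = -9

x ⊛ y = [1, 0, -6, -9]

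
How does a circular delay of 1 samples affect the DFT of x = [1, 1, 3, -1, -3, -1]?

Time shift by 1: X_shifted[k] = ω_6^(1k) · X[k]
Shifted x = [-1, 1, 1, 3, -1, -3]

DFT(x[n-1]) = [0, -5.0000-5.1962i, 3.0000-1.7321i, -2, 3.0000+1.7321i, -5.0000+5.1962i]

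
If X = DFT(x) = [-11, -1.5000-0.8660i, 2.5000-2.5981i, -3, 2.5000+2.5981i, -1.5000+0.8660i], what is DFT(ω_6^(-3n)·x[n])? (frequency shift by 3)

Modulation property: DFT(ω_6^(-3n)·x[n]) = X[(k-3) mod 6], so circularly shift X by 3 positions.

X[k-3] = [-3, 2.5000+2.5981i, -1.5000+0.8660i, -11, -1.5000-0.8660i, 2.5000-2.5981i]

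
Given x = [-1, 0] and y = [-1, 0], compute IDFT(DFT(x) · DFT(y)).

(x ⊛ y)[n] = Σ(m=0 to 1) x[m] · y[(n-m) mod 2]

Computing each output sample:
(x ⊛ y)[0] = 1
(x ⊛ y)[1] = 0

x ⊛ y = [1, 0]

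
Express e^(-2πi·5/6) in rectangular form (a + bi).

ω_6^5 = e^(-2πi·5/6)
= cos(-2π·5/6) + i·sin(-2π·5/6)
= cos(-10π/6) + i·sin(-10π/6)

ω_6^5 = cos(-10π/6) + i·sin(-10π/6) = 0.5000+0.8660i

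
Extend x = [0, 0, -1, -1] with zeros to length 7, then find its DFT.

Original 4-point DFT: [-2, 1-1i, 0, 1+1i]
Zero-padded 7-point DFT provides frequency interpolation.

DFT_7([x, 0, ...]) = [-2, 1.1235+1.4088i, 0.2775-1.2157i, -0.4010+0.1931i, -0.4010-0.1931i, 0.2775+1.2157i, 1.1235-1.4088i]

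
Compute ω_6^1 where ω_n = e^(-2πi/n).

ω_6^1 = e^(-2πi·1/6)
= cos(-2π·1/6) + i·sin(-2π·1/6)
= cos(-2π/6) + i·sin(-2π/6)

ω_6^1 = cos(-2π/6) + i·sin(-2π/6) = 0.5000-0.8660i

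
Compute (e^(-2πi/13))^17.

Since ω_13^13 = 1, powers reduce modulo 13.
17 mod 13 = 4
So ω_13^17 = ω_13^4 = e^(-2πi·4/13)

ω_13^17 = ω_13^4 = -0.3546-0.9350i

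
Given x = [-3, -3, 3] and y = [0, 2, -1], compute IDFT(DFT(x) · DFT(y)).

(x ⊛ y)[n] = Σ(m=0 to 2) x[m] · y[(n-m) mod 3]

Computing each output sample:
(x ⊛ y)[0] = 9
(x ⊛ y)[1] = -9
(x ⊛ y)[2] = -3

x ⊛ y = [9, -9, -3]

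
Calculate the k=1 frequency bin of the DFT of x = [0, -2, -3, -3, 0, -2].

X[1] = Σ(n=0 to 5) x[n] · ω_6^(1n) where ω_6 = e^(-2πi/6)
= (0)·ω_6^0 + (-2)·ω_6^1 + (-3)·ω_6^2 + (-3)·ω_6^3 + (0)·ω_6^4 + (-2)·ω_6^5

X[1] = 2.5000+2.5981i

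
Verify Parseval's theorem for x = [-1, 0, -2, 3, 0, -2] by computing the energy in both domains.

Time domain:
Σ|x[n]|² = |-1|² + |0|² + |-2|² + |3|² + |0|² + |-2|² = 18.0000

Frequency domain:
(1/6)Σ|X[k]|² = (1/6)(|-2|² + |-4|² + |4.0000-3.4641i|² + |-4|² + |4.0000+3.4641i|² + |-4|²) = (1/6)·108.0000 = 18.0000

Both sides agree, confirming Parseval's theorem.

Σ|x[n]|² = (1/N)Σ|X[k]|² = 18.0000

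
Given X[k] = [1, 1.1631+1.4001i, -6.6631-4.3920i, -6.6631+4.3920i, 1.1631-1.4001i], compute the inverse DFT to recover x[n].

x[n] = (1/5) Σ(k=0 to 4) X[k] · e^(2πikn/5)

Computing each x[n]:
x[0] = -2
x[1] = 3
x[2] = -3
x[3] = 1
x[4] = 2

x = [-2, 3, -3, 1, 2]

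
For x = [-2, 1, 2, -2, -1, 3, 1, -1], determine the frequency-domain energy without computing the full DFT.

Parseval: Σ|x[n]|² = (1/N)Σ|X[k]|², so Σ|X[k]|² = N·Σ|x[n]|² = 8·25.0000

Σ|X[k]|² = N·Σ|x[n]|² = 8·25.0000 = 200.0000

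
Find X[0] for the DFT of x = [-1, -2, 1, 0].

X[0] = Σ(n=0 to 3) x[n] · ω_4^0 = Σ x[n]
= (-1) + (-2) + (1) + (0)

X[0] = -2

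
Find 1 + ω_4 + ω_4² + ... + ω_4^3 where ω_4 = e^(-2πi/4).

Sum of all nth roots of unity equals 0 for n > 1 (geometric series with r ≠ 1).

0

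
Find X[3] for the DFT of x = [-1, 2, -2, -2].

X[3] = Σ(n=0 to 3) x[n] · ω_4^(3n) where ω_4 = e^(-2πi/4)
= (-1)·ω_4^0 + (2)·ω_4^3 + (-2)·ω_4^6 + (-2)·ω_4^9

X[3] = 1+4i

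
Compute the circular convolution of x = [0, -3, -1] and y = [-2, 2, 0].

(x ⊛ y)[n] = Σ(m=0 to 2) x[m] · y[(n-m) mod 3]

Computing each output sample:
(x ⊛ y)[0] = -2
(x ⊛ y)[1] = 6
(x ⊛ y)[2] = -4

x ⊛ y = [-2, 6, -4]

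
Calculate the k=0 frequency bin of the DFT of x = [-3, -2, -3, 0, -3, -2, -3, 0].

X[0] = Σ(n=0 to 7) x[n] · ω_8^0 = Σ x[n]
= (-3) + (-2) + (-3) + (0) + (-3) + (-2) + (-3) + (0)

X[0] = -16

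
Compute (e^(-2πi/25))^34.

Since ω_25^25 = 1, powers reduce modulo 25.
34 mod 25 = 9
So ω_25^34 = ω_25^9 = e^(-2πi·9/25)

ω_25^34 = ω_25^9 = -0.6374-0.7705i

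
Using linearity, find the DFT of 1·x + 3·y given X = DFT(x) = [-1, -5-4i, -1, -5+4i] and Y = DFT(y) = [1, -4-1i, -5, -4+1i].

By linearity: DFT(1x + 3y) = 1·DFT(x) + 3·DFT(y)
= 1·[-1, -5-4i, -1, -5+4i] + 3·[1, -4-1i, -5, -4+1i]

Computing element-wise:
Z[0] = 1·(-1) + 3·(1) = 2
Z[1] = 1·(-5-4i) + 3·(-4-1i) = -17-7i
Z[2] = 1·(-1) + 3·(-5) = -16
Z[3] = 1·(-5+4i) + 3·(-4+1i) = -17+7i

DFT(1x + 3y) = 1·X + 3·Y = [2, -17-7i, -16, -17+7i]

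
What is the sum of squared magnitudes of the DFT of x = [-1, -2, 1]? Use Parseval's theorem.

Parseval: Σ|x[n]|² = (1/N)Σ|X[k]|², so Σ|X[k]|² = N·Σ|x[n]|² = 3·6.0000

Σ|X[k]|² = N·Σ|x[n]|² = 3·6.0000 = 18.0000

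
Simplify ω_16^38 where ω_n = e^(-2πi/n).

Since ω_16^16 = 1, powers reduce modulo 16.
38 mod 16 = 6
So ω_16^38 = ω_16^6 = e^(-2πi·6/16)

ω_16^38 = ω_16^6 = -0.7071-0.7071i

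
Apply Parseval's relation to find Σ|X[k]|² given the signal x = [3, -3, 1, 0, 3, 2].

Parseval: Σ|x[n]|² = (1/N)Σ|X[k]|², so Σ|X[k]|² = N·Σ|x[n]|² = 6·32.0000

Σ|X[k]|² = N·Σ|x[n]|² = 6·32.0000 = 192.0000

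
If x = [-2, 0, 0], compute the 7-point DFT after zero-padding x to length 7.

Original 3-point DFT: [-2, -2, -2]
Zero-padded 7-point DFT provides frequency interpolation.

DFT_7([x, 0, ...]) = [-2, -2, -2, -2, -2, -2, -2]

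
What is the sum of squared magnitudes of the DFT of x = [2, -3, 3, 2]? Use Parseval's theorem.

Parseval: Σ|x[n]|² = (1/N)Σ|X[k]|², so Σ|X[k]|² = N·Σ|x[n]|² = 4·26.0000

Σ|X[k]|² = N·Σ|x[n]|² = 4·26.0000 = 104.0000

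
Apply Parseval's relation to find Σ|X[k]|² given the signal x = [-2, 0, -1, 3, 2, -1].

Parseval: Σ|x[n]|² = (1/N)Σ|X[k]|², so Σ|X[k]|² = N·Σ|x[n]|² = 6·19.0000

Σ|X[k]|² = N·Σ|x[n]|² = 6·19.0000 = 114.0000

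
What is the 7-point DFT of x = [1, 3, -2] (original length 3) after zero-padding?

Original 3-point DFT: [2, 0.5000-4.3301i, 0.5000+4.3301i]
Zero-padded 7-point DFT provides frequency interpolation.

DFT_7([x, 0, ...]) = [2, 3.3155-0.3956i, 2.1344-3.7926i, -2.9499-2.8653i, -2.9499+2.8653i, 2.1344+3.7926i, 3.3155+0.3956i]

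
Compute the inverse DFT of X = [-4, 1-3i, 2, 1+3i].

x[n] = (1/4) Σ(k=0 to 3) X[k] · e^(2πikn/4)

Computing each x[n]:
x[0] = 0
x[1] = 0
x[2] = -1
x[3] = -3

x = [0, 0, -1, -3]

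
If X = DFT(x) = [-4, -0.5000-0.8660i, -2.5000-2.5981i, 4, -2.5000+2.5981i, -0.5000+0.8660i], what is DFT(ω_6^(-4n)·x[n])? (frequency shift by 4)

Modulation property: DFT(ω_6^(-4n)·x[n]) = X[(k-4) mod 6], so circularly shift X by 4 positions.

X[k-4] = [-2.5000-2.5981i, 4, -2.5000+2.5981i, -0.5000+0.8660i, -4, -0.5000-0.8660i]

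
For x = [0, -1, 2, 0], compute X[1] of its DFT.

X[1] = Σ(n=0 to 3) x[n] · ω_4^(1n) where ω_4 = e^(-2πi/4)
= (0)·ω_4^0 + (-1)·ω_4^1 + (2)·ω_4^2 + (0)·ω_4^3

X[1] = -2+1i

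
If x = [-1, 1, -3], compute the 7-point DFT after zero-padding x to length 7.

Original 3-point DFT: [-3, -3.4641i, 3.4641i]
Zero-padded 7-point DFT provides frequency interpolation.

DFT_7([x, 0, ...]) = [-3, 0.2911+2.1430i, 1.4804-2.2766i, -3.7714-2.7794i, -3.7714+2.7794i, 1.4804+2.2766i, 0.2911-2.1430i]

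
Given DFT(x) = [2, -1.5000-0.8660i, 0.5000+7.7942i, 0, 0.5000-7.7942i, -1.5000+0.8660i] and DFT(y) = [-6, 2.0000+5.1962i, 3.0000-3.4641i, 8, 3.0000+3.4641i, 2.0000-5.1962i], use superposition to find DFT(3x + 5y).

By linearity: DFT(3x + 5y) = 3·DFT(x) + 5·DFT(y)
= 3·[2, -1.5000-0.8660i, 0.5000+7.7942i, 0, 0.5000-7.7942i, -1.5000+0.8660i] + 5·[-6, 2.0000+5.1962i, 3.0000-3.4641i, 8, 3.0000+3.4641i, 2.0000-5.1962i]

Computing element-wise:
Z[0] = 3·(2) + 5·(-6) = -24
Z[1] = 3·(-1.5000-0.8660i) + 5·(2.0000+5.1962i) = 5.5000+23.3830i
Z[2] = 3·(0.5000+7.7942i) + 5·(3.0000-3.4641i) = 16.5000+6.0621i
Z[3] = 3·(0) + 5·(8) = 40
Z[4] = 3·(0.5000-7.7942i) + 5·(3.0000+3.4641i) = 16.5000-6.0621i
Z[5] = 3·(-1.5000+0.8660i) + 5·(2.0000-5.1962i) = 5.5000-23.3830i

DFT(3x + 5y) = 3·X + 5·Y = [-24, 5.5000+23.3830i, 16.5000+6.0621i, 40, 16.5000-6.0621i, 5.5000-23.3830i]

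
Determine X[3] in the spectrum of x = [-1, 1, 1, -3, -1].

X[3] = Σ(n=0 to 4) x[n] · ω_5^(3n) where ω_5 = e^(-2πi/5)
= (-1)·ω_5^0 + (1)·ω_5^3 + (1)·ω_5^6 + (-3)·ω_5^9 + (-1)·ω_5^12

X[3] = -1.6180-2.6287i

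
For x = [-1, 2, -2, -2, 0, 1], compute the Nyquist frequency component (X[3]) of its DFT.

X[3] = Σ(n=0 to 5) x[n] · ω_6^(3n) where ω_6 = e^(-2πi/6)
= (-1)·ω_6^0 + (2)·ω_6^3 + (-2)·ω_6^6 + (-2)·ω_6^9 + (0)·ω_6^12 + (1)·ω_6^15

X[3] = -4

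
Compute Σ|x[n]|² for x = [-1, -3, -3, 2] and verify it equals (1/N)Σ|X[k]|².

Time domain:
Σ|x[n]|² = |-1|² + |-3|² + |-3|² + |2|² = 23.0000

Frequency domain:
(1/4)Σ|X[k]|² = (1/4)(|-5|² + |2+5i|² + |-3|² + |2-5i|²) = (1/4)·92.0000 = 23.0000

Both sides agree, confirming Parseval's theorem.

Σ|x[n]|² = (1/N)Σ|X[k]|² = 23.0000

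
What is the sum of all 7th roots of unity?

Sum of all nth roots of unity equals 0 for n > 1 (geometric series with r ≠ 1).

0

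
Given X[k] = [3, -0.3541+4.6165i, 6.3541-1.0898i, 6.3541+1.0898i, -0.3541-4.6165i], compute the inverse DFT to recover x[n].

x[n] = (1/5) Σ(k=0 to 4) X[k] · e^(2πikn/5)

Computing each x[n]:
x[0] = 3
x[1] = -3
x[2] = 0
x[3] = 3
x[4] = 0

x = [3, -3, 0, 3, 0]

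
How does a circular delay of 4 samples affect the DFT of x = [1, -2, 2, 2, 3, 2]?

Time shift by 4: X_shifted[k] = ω_6^(4k) · X[k]
Shifted x = [2, 2, 3, 2, 1, -2]

DFT(x[n-4]) = [8, -2.0000-5.1962i, 2.0000-1.7321i, 4, 2.0000+1.7321i, -2.0000+5.1962i]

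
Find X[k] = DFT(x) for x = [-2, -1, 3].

X[k] = Σ(n=0 to 2) x[n] · ω_3^(nk)
where ω_3 = e^(-2πi/3)

Computing each X[k]:
X[0] = 0
X[1] = -3.0000+3.4641i
X[2] = -3.0000-3.4641i

X = [0, -3.0000+3.4641i, -3.0000-3.4641i]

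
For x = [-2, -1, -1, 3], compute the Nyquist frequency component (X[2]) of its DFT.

X[2] = Σ(n=0 to 3) x[n] · ω_4^(2n) where ω_4 = e^(-2πi/4)
= (-2)·ω_4^0 + (-1)·ω_4^2 + (-1)·ω_4^4 + (3)·ω_4^6

X[2] = -5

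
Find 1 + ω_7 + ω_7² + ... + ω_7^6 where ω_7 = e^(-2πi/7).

Sum of all nth roots of unity equals 0 for n > 1 (geometric series with r ≠ 1).

0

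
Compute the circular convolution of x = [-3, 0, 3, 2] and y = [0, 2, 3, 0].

(x ⊛ y)[n] = Σ(m=0 to 3) x[m] · y[(n-m) mod 4]

Computing each output sample:
(x ⊛ y)[0] = 13
(x ⊛ y)[1] = 0
(x ⊛ y)[2] = -9
(x ⊛ y)[3] = 6

x ⊛ y = [13, 0, -9, 6]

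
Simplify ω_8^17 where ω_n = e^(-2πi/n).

Since ω_8^8 = 1, powers reduce modulo 8.
17 mod 8 = 1
So ω_8^17 = ω_8^1 = e^(-2πi·1/8)

ω_8^17 = ω_8^1 = 0.7071-0.7071i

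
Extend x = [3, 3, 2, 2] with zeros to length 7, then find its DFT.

Original 4-point DFT: [10, 1-1i, 0, 1+1i]
Zero-padded 7-point DFT provides frequency interpolation.

DFT_7([x, 0, ...]) = [10, 2.6235-5.1631i, 1.7775-0.4934i, 1.0990-1.6878i, 1.0990+1.6878i, 1.7775+0.4934i, 2.6235+5.1631i]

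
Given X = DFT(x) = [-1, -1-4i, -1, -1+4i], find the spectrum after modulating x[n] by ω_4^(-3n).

Modulation property: DFT(ω_4^(-3n)·x[n]) = X[(k-3) mod 4], so circularly shift X by 3 positions.

X[k-3] = [-1-4i, -1, -1+4i, -1]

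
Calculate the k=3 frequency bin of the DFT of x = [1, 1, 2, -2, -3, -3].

X[3] = Σ(n=0 to 5) x[n] · ω_6^(3n) where ω_6 = e^(-2πi/6)
= (1)·ω_6^0 + (1)·ω_6^3 + (2)·ω_6^6 + (-2)·ω_6^9 + (-3)·ω_6^12 + (-3)·ω_6^15

X[3] = 4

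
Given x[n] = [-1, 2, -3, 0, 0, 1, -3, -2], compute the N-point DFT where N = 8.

X[k] = Σ(n=0 to 7) x[n] · ω_8^(nk)
where ω_8 = e^(-2πi/8)

Computing each X[k]:
X[0] = -6
X[1] = -1.7071-2.1213i
X[2] = 5-5i
X[3] = -0.2929-2.1213i
X[4] = -8
X[5] = -0.2929+2.1213i
X[6] = 5+5i
X[7] = -1.7071+2.1213i

X = [-6, -1.7071-2.1213i, 5-5i, -0.2929-2.1213i, -8, -0.2929+2.1213i, 5+5i, -1.7071+2.1213i]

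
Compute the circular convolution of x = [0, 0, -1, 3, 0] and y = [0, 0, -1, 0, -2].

(x ⊛ y)[n] = Σ(m=0 to 4) x[m] · y[(n-m) mod 5]

Computing each output sample:
(x ⊛ y)[0] = -3
(x ⊛ y)[1] = 2
(x ⊛ y)[2] = -6
(x ⊛ y)[3] = 0
(x ⊛ y)[4] = 1

x ⊛ y = [-3, 2, -6, 0, 1]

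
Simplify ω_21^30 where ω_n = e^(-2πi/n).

Since ω_21^21 = 1, powers reduce modulo 21.
30 mod 21 = 9
So ω_21^30 = ω_21^9 = e^(-2πi·9/21)

ω_21^30 = ω_21^9 = -0.9010-0.4339i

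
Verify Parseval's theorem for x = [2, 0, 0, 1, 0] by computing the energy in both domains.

Time domain:
Σ|x[n]|² = |2|² + |0|² + |0|² + |1|² + |0|² = 5.0000

Frequency domain:
(1/5)Σ|X[k]|² = (1/5)(|3|² + |1.1910+0.5878i|² + |2.3090-0.9511i|² + |2.3090+0.9511i|² + |1.1910-0.5878i|²) = (1/5)·25.0000 = 5.0000

Both sides agree, confirming Parseval's theorem.

Σ|x[n]|² = (1/N)Σ|X[k]|² = 5.0000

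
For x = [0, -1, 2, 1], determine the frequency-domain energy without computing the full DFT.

Parseval: Σ|x[n]|² = (1/N)Σ|X[k]|², so Σ|X[k]|² = N·Σ|x[n]|² = 4·6.0000

Σ|X[k]|² = N·Σ|x[n]|² = 4·6.0000 = 24.0000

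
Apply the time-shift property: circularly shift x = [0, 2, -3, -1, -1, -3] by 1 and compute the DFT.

Time shift by 1: X_shifted[k] = ω_6^(1k) · X[k]
Shifted x = [-3, 0, 2, -3, -1, -1]

DFT(x[n-1]) = [-6, -1.0000-3.4641i, -6.0000+1.7321i, 2, -6.0000-1.7321i, -1.0000+3.4641i]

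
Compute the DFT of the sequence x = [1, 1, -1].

X[k] = Σ(n=0 to 2) x[n] · ω_3^(nk)
where ω_3 = e^(-2πi/3)

Computing each X[k]:
X[0] = 1
X[1] = 1.0000-1.7321i
X[2] = 1.0000+1.7321i

X = [1, 1.0000-1.7321i, 1.0000+1.7321i]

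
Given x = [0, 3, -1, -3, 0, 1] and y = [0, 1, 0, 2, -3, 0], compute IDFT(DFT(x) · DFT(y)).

(x ⊛ y)[n] = Σ(m=0 to 5) x[m] · y[(n-m) mod 6]

Computing each output sample:
(x ⊛ y)[0] = -2
(x ⊛ y)[1] = 9
(x ⊛ y)[2] = 5
(x ⊛ y)[3] = -4
(x ⊛ y)[4] = 3
(x ⊛ y)[5] = -11

x ⊛ y = [-2, 9, 5, -4, 3, -11]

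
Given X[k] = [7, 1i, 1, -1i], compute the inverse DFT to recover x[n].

x[n] = (1/4) Σ(k=0 to 3) X[k] · e^(2πikn/4)

Computing each x[n]:
x[0] = 2
x[1] = 1
x[2] = 2
x[3] = 2

x = [2, 1, 2, 2]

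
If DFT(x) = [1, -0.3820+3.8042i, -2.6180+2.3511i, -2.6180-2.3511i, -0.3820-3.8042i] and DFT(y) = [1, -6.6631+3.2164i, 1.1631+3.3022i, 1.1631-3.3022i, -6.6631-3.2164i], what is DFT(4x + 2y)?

By linearity: DFT(4x + 2y) = 4·DFT(x) + 2·DFT(y)
= 4·[1, -0.3820+3.8042i, -2.6180+2.3511i, -2.6180-2.3511i, -0.3820-3.8042i] + 2·[1, -6.6631+3.2164i, 1.1631+3.3022i, 1.1631-3.3022i, -6.6631-3.2164i]

Computing element-wise:
Z[0] = 4·(1) + 2·(1) = 6
Z[1] = 4·(-0.3820+3.8042i) + 2·(-6.6631+3.2164i) = -14.8542+21.6496i
Z[2] = 4·(-2.6180+2.3511i) + 2·(1.1631+3.3022i) = -8.1458+16.0088i
Z[3] = 4·(-2.6180-2.3511i) + 2·(1.1631-3.3022i) = -8.1458-16.0088i
Z[4] = 4·(-0.3820-3.8042i) + 2·(-6.6631-3.2164i) = -14.8542-21.6496i

DFT(4x + 2y) = 4·X + 2·Y = [6, -14.8542+21.6496i, -8.1458+16.0088i, -8.1458-16.0088i, -14.8542-21.6496i]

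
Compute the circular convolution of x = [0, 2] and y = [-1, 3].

(x ⊛ y)[n] = Σ(m=0 to 1) x[m] · y[(n-m) mod 2]

Computing each output sample:
(x ⊛ y)[0] = 6
(x ⊛ y)[1] = -2

x ⊛ y = [6, -2]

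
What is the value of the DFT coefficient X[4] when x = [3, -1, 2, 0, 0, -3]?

X[4] = Σ(n=0 to 5) x[n] · ω_6^(4n) where ω_6 = e^(-2πi/6)
= (3)·ω_6^0 + (-1)·ω_6^4 + (2)·ω_6^8 + (0)·ω_6^12 + (0)·ω_6^16 + (-3)·ω_6^20

X[4] = 4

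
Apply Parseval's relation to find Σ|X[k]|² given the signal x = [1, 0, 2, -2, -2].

Parseval: Σ|x[n]|² = (1/N)Σ|X[k]|², so Σ|X[k]|² = N·Σ|x[n]|² = 5·13.0000

Σ|X[k]|² = N·Σ|x[n]|² = 5·13.0000 = 65.0000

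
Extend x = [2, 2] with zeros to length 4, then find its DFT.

Original 2-point DFT: [4, 0]
Zero-padded 4-point DFT provides frequency interpolation.

DFT_4([x, 0, ...]) = [4, 2-2i, 0, 2+2i]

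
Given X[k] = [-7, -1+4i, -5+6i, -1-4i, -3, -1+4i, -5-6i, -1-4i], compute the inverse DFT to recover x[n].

x[n] = (1/8) Σ(k=0 to 7) X[k] · e^(2πikn/8)

Computing each x[n]:
x[0] = -3
x[1] = -2
x[2] = -2
x[3] = 1
x[4] = -2
x[5] = -2
x[6] = 2
x[7] = 1

x = [-3, -2, -2, 1, -2, -2, 2, 1]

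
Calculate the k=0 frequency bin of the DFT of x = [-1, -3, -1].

X[0] = Σ(n=0 to 2) x[n] · ω_3^0 = Σ x[n]
= (-1) + (-3) + (-1)

X[0] = -5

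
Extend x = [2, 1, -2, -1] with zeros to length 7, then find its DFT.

Original 4-point DFT: [0, 4-2i, 0, 4+2i]
Zero-padded 7-point DFT provides frequency interpolation.

DFT_7([x, 0, ...]) = [0, 3.9695+1.6019i, 2.9559-2.6245i, 0.0746-1.0226i, 0.0746+1.0226i, 2.9559+2.6245i, 3.9695-1.6019i]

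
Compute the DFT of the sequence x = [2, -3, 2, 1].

X[k] = Σ(n=0 to 3) x[n] · ω_4^(nk)
where ω_4 = e^(-2πi/4)

Computing each X[k]:
X[0] = 2
X[1] = 4i
X[2] = 6
X[3] = -4i

X = [2, 4i, 6, -4i]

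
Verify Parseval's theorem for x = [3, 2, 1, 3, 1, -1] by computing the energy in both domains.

Time domain:
Σ|x[n]|² = |3|² + |2|² + |1|² + |3|² + |1|² + |-1|² = 25.0000

Frequency domain:
(1/6)Σ|X[k]|² = (1/6)(|9|² + |-0.5000-2.5981i|² + |4.5000-2.5981i|² + |1|² + |4.5000+2.5981i|² + |-0.5000+2.5981i|²) = (1/6)·150.0000 = 25.0000

Both sides agree, confirming Parseval's theorem.

Σ|x[n]|² = (1/N)Σ|X[k]|² = 25.0000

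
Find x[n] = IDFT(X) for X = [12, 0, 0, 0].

x[n] = (1/4) Σ(k=0 to 3) X[k] · e^(2πikn/4)

Computing each x[n]:
x[0] = 3
x[1] = 3
x[2] = 3
x[3] = 3

x = [3, 3, 3, 3]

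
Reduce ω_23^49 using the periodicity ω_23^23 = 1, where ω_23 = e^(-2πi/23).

Since ω_23^23 = 1, powers reduce modulo 23.
49 mod 23 = 3
So ω_23^49 = ω_23^3 = e^(-2πi·3/23)

ω_23^49 = ω_23^3 = 0.6826-0.7308i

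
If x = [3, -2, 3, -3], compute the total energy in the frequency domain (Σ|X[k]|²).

Parseval: Σ|x[n]|² = (1/N)Σ|X[k]|², so Σ|X[k]|² = N·Σ|x[n]|² = 4·31.0000

Σ|X[k]|² = N·Σ|x[n]|² = 4·31.0000 = 124.0000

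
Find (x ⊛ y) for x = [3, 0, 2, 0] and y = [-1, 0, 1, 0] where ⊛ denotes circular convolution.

(x ⊛ y)[n] = Σ(m=0 to 3) x[m] · y[(n-m) mod 4]

Computing each output sample:
(x ⊛ y)[0] = -1
(x ⊛ y)[1] = 0
(x ⊛ y)[2] = 1
(x ⊛ y)[3] = 0

x ⊛ y = [-1, 0, 1, 0]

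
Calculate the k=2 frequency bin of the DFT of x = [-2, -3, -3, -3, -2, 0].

X[2] = Σ(n=0 to 5) x[n] · ω_6^(2n) where ω_6 = e^(-2πi/6)
= (-2)·ω_6^0 + (-3)·ω_6^2 + (-3)·ω_6^4 + (-3)·ω_6^6 + (-2)·ω_6^8 + (0)·ω_6^10

X[2] = -1.0000+1.7321i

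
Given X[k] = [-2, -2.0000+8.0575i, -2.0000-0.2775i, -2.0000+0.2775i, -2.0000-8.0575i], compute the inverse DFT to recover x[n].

x[n] = (1/5) Σ(k=0 to 4) X[k] · e^(2πikn/5)

Computing each x[n]:
x[0] = -2
x[1] = -3
x[2] = -2
x[3] = 2
x[4] = 3

x = [-2, -3, -2, 2, 3]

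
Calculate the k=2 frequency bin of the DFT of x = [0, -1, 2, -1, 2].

X[2] = Σ(n=0 to 4) x[n] · ω_5^(2n) where ω_5 = e^(-2πi/5)
= (0)·ω_5^0 + (-1)·ω_5^2 + (2)·ω_5^4 + (-1)·ω_5^6 + (2)·ω_5^8

X[2] = -0.5000+4.6165i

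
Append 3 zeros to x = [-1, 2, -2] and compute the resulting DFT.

Original 3-point DFT: [-1, -1.0000-3.4641i, -1.0000+3.4641i]
Zero-padded 6-point DFT provides frequency interpolation.

DFT_6([x, 0, ...]) = [-1, 1, -1.0000-3.4641i, -5, -1.0000+3.4641i, 1]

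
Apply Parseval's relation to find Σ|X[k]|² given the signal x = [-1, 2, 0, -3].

Parseval: Σ|x[n]|² = (1/N)Σ|X[k]|², so Σ|X[k]|² = N·Σ|x[n]|² = 4·14.0000

Σ|X[k]|² = N·Σ|x[n]|² = 4·14.0000 = 56.0000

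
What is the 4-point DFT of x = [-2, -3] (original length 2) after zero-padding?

Original 2-point DFT: [-5, 1]
Zero-padded 4-point DFT provides frequency interpolation.

DFT_4([x, 0, ...]) = [-5, -2+3i, 1, -2-3i]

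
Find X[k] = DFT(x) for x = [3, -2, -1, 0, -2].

X[k] = Σ(n=0 to 4) x[n] · ω_5^(nk)
where ω_5 = e^(-2πi/5)

Computing each X[k]:
X[0] = -2
X[1] = 2.5729+0.5878i
X[2] = 5.9271-0.9511i
X[3] = 5.9271+0.9511i
X[4] = 2.5729-0.5878i

X = [-2, 2.5729+0.5878i, 5.9271-0.9511i, 5.9271+0.9511i, 2.5729-0.5878i]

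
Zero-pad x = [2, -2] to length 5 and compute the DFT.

Original 2-point DFT: [0, 4]
Zero-padded 5-point DFT provides frequency interpolation.

DFT_5([x, 0, ...]) = [0, 1.3820+1.9021i, 3.6180+1.1756i, 3.6180-1.1756i, 1.3820-1.9021i]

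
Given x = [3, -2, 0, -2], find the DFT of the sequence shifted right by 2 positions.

Time shift by 2: X_shifted[k] = ω_4^(2k) · X[k]
Shifted x = [0, -2, 3, -2]

DFT(x[n-2]) = [-1, -3, 7, -3]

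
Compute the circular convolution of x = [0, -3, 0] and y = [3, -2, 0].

(x ⊛ y)[n] = Σ(m=0 to 2) x[m] · y[(n-m) mod 3]

Computing each output sample:
(x ⊛ y)[0] = 0
(x ⊛ y)[1] = -9
(x ⊛ y)[2] = 6

x ⊛ y = [0, -9, 6]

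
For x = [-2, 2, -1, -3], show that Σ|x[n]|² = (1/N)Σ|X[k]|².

Time domain:
Σ|x[n]|² = |-2|² + |2|² + |-1|² + |-3|² = 18.0000

Frequency domain:
(1/4)Σ|X[k]|² = (1/4)(|-4|² + |-1-5i|² + |-2|² + |-1+5i|²) = (1/4)·72.0000 = 18.0000

Both sides agree, confirming Parseval's theorem.

Σ|x[n]|² = (1/N)Σ|X[k]|² = 18.0000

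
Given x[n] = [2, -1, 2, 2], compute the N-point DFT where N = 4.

X[k] = Σ(n=0 to 3) x[n] · ω_4^(nk)
where ω_4 = e^(-2πi/4)

Computing each X[k]:
X[0] = 5
X[1] = 3i
X[2] = 3
X[3] = -3i

X = [5, 3i, 3, -3i]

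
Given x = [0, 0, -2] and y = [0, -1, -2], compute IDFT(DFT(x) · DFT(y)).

(x ⊛ y)[n] = Σ(m=0 to 2) x[m] · y[(n-m) mod 3]

Computing each output sample:
(x ⊛ y)[0] = 2
(x ⊛ y)[1] = 4
(x ⊛ y)[2] = 0

x ⊛ y = [2, 4, 0]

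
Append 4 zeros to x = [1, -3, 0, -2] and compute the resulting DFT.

Original 4-point DFT: [-4, 1+1i, 6, 1-1i]
Zero-padded 8-point DFT provides frequency interpolation.

DFT_8([x, 0, ...]) = [-4, 0.2929+3.5355i, 1+1i, 1.7071+3.5355i, 6, 1.7071-3.5355i, 1-1i, 0.2929-3.5355i]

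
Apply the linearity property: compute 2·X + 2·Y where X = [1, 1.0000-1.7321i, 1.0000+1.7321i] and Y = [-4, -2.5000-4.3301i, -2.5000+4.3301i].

By linearity: DFT(2x + 2y) = 2·DFT(x) + 2·DFT(y)
= 2·[1, 1.0000-1.7321i, 1.0000+1.7321i] + 2·[-4, -2.5000-4.3301i, -2.5000+4.3301i]

Computing element-wise:
Z[0] = 2·(1) + 2·(-4) = -6
Z[1] = 2·(1.0000-1.7321i) + 2·(-2.5000-4.3301i) = -3.0000-12.1244i
Z[2] = 2·(1.0000+1.7321i) + 2·(-2.5000+4.3301i) = -3.0000+12.1244i

DFT(2x + 2y) = 2·X + 2·Y = [-6, -3.0000-12.1244i, -3.0000+12.1244i]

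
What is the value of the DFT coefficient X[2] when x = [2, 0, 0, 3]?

X[2] = Σ(n=0 to 3) x[n] · ω_4^(2n) where ω_4 = e^(-2πi/4)
= (2)·ω_4^0 + (0)·ω_4^2 + (0)·ω_4^4 + (3)·ω_4^6

X[2] = -1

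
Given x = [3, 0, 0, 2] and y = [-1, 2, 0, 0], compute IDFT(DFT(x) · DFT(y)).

(x ⊛ y)[n] = Σ(m=0 to 3) x[m] · y[(n-m) mod 4]

Computing each output sample:
(x ⊛ y)[0] = 1
(x ⊛ y)[1] = 6
(x ⊛ y)[2] = 0
(x ⊛ y)[3] = -2

x ⊛ y = [1, 6, 0, -2]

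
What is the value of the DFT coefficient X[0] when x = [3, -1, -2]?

X[0] = Σ(n=0 to 2) x[n] · ω_3^0 = Σ x[n]
= (3) + (-1) + (-2)

X[0] = 0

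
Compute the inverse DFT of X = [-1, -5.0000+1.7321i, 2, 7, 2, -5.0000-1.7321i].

x[n] = (1/6) Σ(k=0 to 5) X[k] · e^(2πikn/6)

Computing each x[n]:
x[0] = 0
x[1] = -3
x[2] = 1
x[3] = 1
x[4] = 2
x[5] = -2

x = [0, -3, 1, 1, 2, -2]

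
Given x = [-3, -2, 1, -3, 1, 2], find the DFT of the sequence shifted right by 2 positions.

Time shift by 2: X_shifted[k] = ω_6^(2k) · X[k]
Shifted x = [1, 2, -3, -2, 1, -3]

DFT(x[n-2]) = [-4, 3.5000-0.8660i, 0.5000-7.7942i, 2, 0.5000+7.7942i, 3.5000+0.8660i]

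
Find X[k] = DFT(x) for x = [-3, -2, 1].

X[k] = Σ(n=0 to 2) x[n] · ω_3^(nk)
where ω_3 = e^(-2πi/3)

Computing each X[k]:
X[0] = -4
X[1] = -2.5000+2.5981i
X[2] = -2.5000-2.5981i

X = [-4, -2.5000+2.5981i, -2.5000-2.5981i]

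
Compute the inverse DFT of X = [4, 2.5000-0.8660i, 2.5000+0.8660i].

x[n] = (1/3) Σ(k=0 to 2) X[k] · e^(2πikn/3)

Computing each x[n]:
x[0] = 3
x[1] = 1
x[2] = 0

x = [3, 1, 0]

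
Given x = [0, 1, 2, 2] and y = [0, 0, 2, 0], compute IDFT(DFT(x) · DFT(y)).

(x ⊛ y)[n] = Σ(m=0 to 3) x[m] · y[(n-m) mod 4]

Computing each output sample:
(x ⊛ y)[0] = 4
(x ⊛ y)[1] = 4
(x ⊛ y)[2] = 0
(x ⊛ y)[3] = 2

x ⊛ y = [4, 4, 0, 2]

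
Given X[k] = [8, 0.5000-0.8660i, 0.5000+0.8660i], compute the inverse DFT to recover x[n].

x[n] = (1/3) Σ(k=0 to 2) X[k] · e^(2πikn/3)

Computing each x[n]:
x[0] = 3
x[1] = 3
x[2] = 2

x = [3, 3, 2]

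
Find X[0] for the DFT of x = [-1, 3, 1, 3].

X[0] = Σ(n=0 to 3) x[n] · ω_4^0 = Σ x[n]
= (-1) + (3) + (1) + (3)

X[0] = 6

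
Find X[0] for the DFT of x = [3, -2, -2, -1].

X[0] = Σ(n=0 to 3) x[n] · ω_4^0 = Σ x[n]
= (3) + (-2) + (-2) + (-1)

X[0] = -2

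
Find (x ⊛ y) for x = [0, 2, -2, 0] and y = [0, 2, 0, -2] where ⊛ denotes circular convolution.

(x ⊛ y)[n] = Σ(m=0 to 3) x[m] · y[(n-m) mod 4]

Computing each output sample:
(x ⊛ y)[0] = -4
(x ⊛ y)[1] = 4
(x ⊛ y)[2] = 4
(x ⊛ y)[3] = -4

x ⊛ y = [-4, 4, 4, -4]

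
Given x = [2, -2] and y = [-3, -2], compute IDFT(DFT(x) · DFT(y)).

(x ⊛ y)[n] = Σ(m=0 to 1) x[m] · y[(n-m) mod 2]

Computing each output sample:
(x ⊛ y)[0] = -2
(x ⊛ y)[1] = 2

x ⊛ y = [-2, 2]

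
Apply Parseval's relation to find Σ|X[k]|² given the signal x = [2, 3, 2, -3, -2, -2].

Parseval: Σ|x[n]|² = (1/N)Σ|X[k]|², so Σ|X[k]|² = N·Σ|x[n]|² = 6·34.0000

Σ|X[k]|² = N·Σ|x[n]|² = 6·34.0000 = 204.0000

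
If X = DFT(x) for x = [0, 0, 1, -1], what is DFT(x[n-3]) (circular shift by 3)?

Time shift by 3: X_shifted[k] = ω_4^(3k) · X[k]
Shifted x = [0, 1, -1, 0]

DFT(x[n-3]) = [0, 1-1i, -2, 1+1i]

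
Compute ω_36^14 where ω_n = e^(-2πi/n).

ω_36^14 = e^(-2πi·14/36)
= cos(-2π·14/36) + i·sin(-2π·14/36)
= cos(-28π/36) + i·sin(-28π/36)

ω_36^14 = cos(-28π/36) + i·sin(-28π/36) = -0.7660-0.6428i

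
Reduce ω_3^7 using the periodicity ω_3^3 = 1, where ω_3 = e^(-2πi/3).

Since ω_3^3 = 1, powers reduce modulo 3.
7 mod 3 = 1
So ω_3^7 = ω_3^1 = e^(-2πi·1/3)

ω_3^7 = ω_3^1 = -0.5000-0.8660i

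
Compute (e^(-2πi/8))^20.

Since ω_8^8 = 1, powers reduce modulo 8.
20 mod 8 = 4
So ω_8^20 = ω_8^4 = e^(-2πi·4/8)

ω_8^20 = ω_8^4 = -1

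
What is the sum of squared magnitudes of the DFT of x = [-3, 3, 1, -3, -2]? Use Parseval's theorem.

Parseval: Σ|x[n]|² = (1/N)Σ|X[k]|², so Σ|X[k]|² = N·Σ|x[n]|² = 5·32.0000

Σ|X[k]|² = N·Σ|x[n]|² = 5·32.0000 = 160.0000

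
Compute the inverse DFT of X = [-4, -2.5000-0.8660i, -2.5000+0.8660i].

x[n] = (1/3) Σ(k=0 to 2) X[k] · e^(2πikn/3)

Computing each x[n]:
x[0] = -3
x[1] = 0
x[2] = -1

x = [-3, 0, -1]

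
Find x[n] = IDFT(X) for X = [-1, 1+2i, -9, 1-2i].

x[n] = (1/4) Σ(k=0 to 3) X[k] · e^(2πikn/4)

Computing each x[n]:
x[0] = -2
x[1] = 1
x[2] = -3
x[3] = 3

x = [-2, 1, -3, 3]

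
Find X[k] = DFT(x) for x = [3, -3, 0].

X[k] = Σ(n=0 to 2) x[n] · ω_3^(nk)
where ω_3 = e^(-2πi/3)

Computing each X[k]:
X[0] = 0
X[1] = 4.5000+2.5981i
X[2] = 4.5000-2.5981i

X = [0, 4.5000+2.5981i, 4.5000-2.5981i]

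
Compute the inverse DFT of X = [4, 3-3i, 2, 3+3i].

x[n] = (1/4) Σ(k=0 to 3) X[k] · e^(2πikn/4)

Computing each x[n]:
x[0] = 3
x[1] = 2
x[2] = 0
x[3] = -1

x = [3, 2, 0, -1]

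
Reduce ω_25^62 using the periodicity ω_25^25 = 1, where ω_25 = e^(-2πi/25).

Since ω_25^25 = 1, powers reduce modulo 25.
62 mod 25 = 12
So ω_25^62 = ω_25^12 = e^(-2πi·12/25)

ω_25^62 = ω_25^12 = -0.9921-0.1253i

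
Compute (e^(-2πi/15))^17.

Since ω_15^15 = 1, powers reduce modulo 15.
17 mod 15 = 2
So ω_15^17 = ω_15^2 = e^(-2πi·2/15)

ω_15^17 = ω_15^2 = 0.6691-0.7431i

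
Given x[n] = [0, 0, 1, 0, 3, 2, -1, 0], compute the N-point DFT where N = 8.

X[k] = Σ(n=0 to 7) x[n] · ω_8^(nk)
where ω_8 = e^(-2πi/8)

Computing each X[k]:
X[0] = 5
X[1] = -4.4142-0.5858i
X[2] = 3-2i
X[3] = -1.5858+3.4142i
X[4] = 1
X[5] = -1.5858-3.4142i
X[6] = 3+2i
X[7] = -4.4142+0.5858i

X = [5, -4.4142-0.5858i, 3-2i, -1.5858+3.4142i, 1, -1.5858-3.4142i, 3+2i, -4.4142+0.5858i]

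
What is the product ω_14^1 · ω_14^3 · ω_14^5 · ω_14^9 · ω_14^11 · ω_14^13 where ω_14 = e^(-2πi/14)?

The primitive 14th roots of unity are ω_14^k for k coprime to 14: k ∈ {1, 3, 5, 9, 11, 13}
Their product equals the constant term of the cyclotomic polynomial Φ_14(x) up to sign.
For n ≥ 3, the product of all primitive nth roots of unity is 1. (For n=1 it is 1; for n=2 it is -1.)

1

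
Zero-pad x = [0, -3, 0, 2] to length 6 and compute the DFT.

Original 4-point DFT: [-1, 5i, 1, -5i]
Zero-padded 6-point DFT provides frequency interpolation.

DFT_6([x, 0, ...]) = [-1, -3.5000+2.5981i, 3.5000+2.5981i, 1, 3.5000-2.5981i, -3.5000-2.5981i]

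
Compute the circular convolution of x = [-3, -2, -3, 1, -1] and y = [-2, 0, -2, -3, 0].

(x ⊛ y)[n] = Σ(m=0 to 4) x[m] · y[(n-m) mod 5]

Computing each output sample:
(x ⊛ y)[0] = 13
(x ⊛ y)[1] = 3
(x ⊛ y)[2] = 15
(x ⊛ y)[3] = 11
(x ⊛ y)[4] = 14

x ⊛ y = [13, 3, 15, 11, 14]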